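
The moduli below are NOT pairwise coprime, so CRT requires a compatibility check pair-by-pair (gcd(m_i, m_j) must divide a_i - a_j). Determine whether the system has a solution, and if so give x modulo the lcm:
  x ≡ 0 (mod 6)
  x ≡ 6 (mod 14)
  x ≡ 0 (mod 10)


Moduli 6, 14, 10 are not pairwise coprime, so CRT works modulo lcm(m_i) when all pairwise compatibility conditions hold.
Pairwise compatibility: gcd(m_i, m_j) must divide a_i - a_j for every pair.
Merge one congruence at a time:
  Start: x ≡ 0 (mod 6).
  Combine with x ≡ 6 (mod 14): gcd(6, 14) = 2; 6 - 0 = 6, which IS divisible by 2, so compatible.
    Write x = 0 + 6·t and substitute into x ≡ 6 (mod 14): 6·t ≡ 6 − 0 = 6 (mod 14).
    Divide the congruence (and modulus) by g = 2: 3·t ≡ 3 (mod 7).
    The inverse of 3 mod 7 is 5 (since 3·5 = 15 = 2·7 + 1), so t ≡ 5·3 = 15 ≡ 1 (mod 7).
    Then x = 0 + 6·1 = 6, valid modulo lcm(6, 14) = 42: x ≡ 6 (mod 42).
  Combine with x ≡ 0 (mod 10): gcd(42, 10) = 2; 0 - 6 = -6, which IS divisible by 2, so compatible.
    Write x = 6 + 42·t and substitute into x ≡ 0 (mod 10): 42·t ≡ 0 − 6 = -6 (mod 10).
    Divide the congruence (and modulus) by g = 2: 21·t ≡ -3 (mod 5).
    Reduce coefficients mod 5: 1·t ≡ 2 (mod 5).
    So t ≡ 2 (mod 5).
    Then x = 6 + 42·2 = 90, valid modulo lcm(42, 10) = 210: x ≡ 90 (mod 210).
Verify: 90 mod 6 = 0, 90 mod 14 = 6, 90 mod 10 = 0.

x ≡ 90 (mod 210).


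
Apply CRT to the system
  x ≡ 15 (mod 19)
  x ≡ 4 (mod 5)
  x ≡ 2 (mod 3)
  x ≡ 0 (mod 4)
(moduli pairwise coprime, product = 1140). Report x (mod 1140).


Product of moduli M = 19 · 5 · 3 · 4 = 1140.
Merge one congruence at a time:
  Start: x ≡ 15 (mod 19).
  Combine with x ≡ 4 (mod 5); new modulus lcm = 95.
    Write x = 15 + 19·t and substitute into x ≡ 4 (mod 5): 19·t ≡ 4 − 15 = -11 (mod 5).
    Reduce coefficients mod 5: 4·t ≡ 4 (mod 5).
    The inverse of 4 mod 5 is 4 (since 4·4 = 16 = 3·5 + 1), so t ≡ 4·4 = 16 ≡ 1 (mod 5).
    Then x = 15 + 19·1 = 34, valid modulo lcm(19, 5) = 95: x ≡ 34 (mod 95).
  Combine with x ≡ 2 (mod 3); new modulus lcm = 285.
    Write x = 34 + 95·t and substitute into x ≡ 2 (mod 3): 95·t ≡ 2 − 34 = -32 (mod 3).
    Reduce coefficients mod 3: 2·t ≡ 1 (mod 3).
    The inverse of 2 mod 3 is 2 (since 2·2 = 4 = 1·3 + 1), so t ≡ 2·1 = 2 ≡ 2 (mod 3).
    Then x = 34 + 95·2 = 224, valid modulo lcm(95, 3) = 285: x ≡ 224 (mod 285).
  Combine with x ≡ 0 (mod 4); new modulus lcm = 1140.
    Write x = 224 + 285·t and substitute into x ≡ 0 (mod 4): 285·t ≡ 0 − 224 = -224 (mod 4).
    Reduce coefficients mod 4: 1·t ≡ 0 (mod 4).
    So t ≡ 0 (mod 4).
    Then x = 224 + 285·0 = 224, valid modulo lcm(285, 4) = 1140: x ≡ 224 (mod 1140).
Verify against each original: 224 mod 19 = 15, 224 mod 5 = 4, 224 mod 3 = 2, 224 mod 4 = 0.

x ≡ 224 (mod 1140).


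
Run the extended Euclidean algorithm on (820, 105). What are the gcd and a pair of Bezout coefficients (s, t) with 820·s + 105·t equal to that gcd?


Euclidean algorithm on (820, 105) — divide until remainder is 0:
  820 = 7 · 105 + 85
  105 = 1 · 85 + 20
  85 = 4 · 20 + 5
  20 = 4 · 5 + 0
gcd(820, 105) = 5.
Track Bezout coefficients alongside the remainders: start with r₀ = 820 = a·1 + b·0 (s = 1, t = 0) and r₁ = 105 = a·0 + b·1 (s = 0, t = 1); each new remainder r_{k+1} = r_{k-1} − q_k·r_k inherits s_{k+1} = s_{k-1} − q_k·s_k, t_{k+1} = t_{k-1} − q_k·t_k, so r_k = a·s_k + b·t_k at every step:
  q = 7: r = 85, s = 1 − 7·0 = 1, t = 0 − 7·1 = -7  (check: 820·1 + 105·(-7) = 85)
  q = 1: r = 20, s = 0 − 1·1 = -1, t = 1 − 1·(-7) = 8  (check: 820·(-1) + 105·8 = 20)
  q = 4: r = 5, s = 1 − 4·(-1) = 5, t = -7 − 4·8 = -39  (check: 820·5 + 105·(-39) = 5)
The row with r = 5 (the gcd) gives the Bezout coefficients s = 5, t = -39.
Result: 820 · (5) + 105 · (-39) = 5.

gcd(820, 105) = 5; s = 5, t = -39 (check: 820·5 + 105·(-39) = 5).


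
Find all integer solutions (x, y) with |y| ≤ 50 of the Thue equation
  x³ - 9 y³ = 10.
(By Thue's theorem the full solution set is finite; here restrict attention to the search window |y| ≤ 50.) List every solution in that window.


The equation is x³ - 9y³ = 10. For fixed y, x³ = 9·y³ + 10, so a solution requires the RHS to be a perfect cube.
Strategy: iterate y from -50 to 50, compute RHS = 9·y³ + 10, and check whether it is a (positive or negative) perfect cube.
Check small values of y:
  y = 0: RHS = 10 is not a perfect cube.
  y = 1: RHS = 19 is not a perfect cube.
  y = -1: RHS = 1 = (1)³ ⇒ x = 1 works.
  y = 2: RHS = 82 is not a perfect cube.
  y = -2: RHS = -62 is not a perfect cube.
  y = 3: RHS = 253 is not a perfect cube.
  y = -3: RHS = -233 is not a perfect cube.
Continuing the search up to |y| = 50 finds no further solutions beyond those listed.
Collected solutions: (1, -1).

Solutions (with |y| ≤ 50): (1, -1).


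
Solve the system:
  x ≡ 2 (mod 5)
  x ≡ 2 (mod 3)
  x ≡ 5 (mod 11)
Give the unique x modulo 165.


Moduli 5, 3, 11 are pairwise coprime; by CRT there is a unique solution modulo M = 5 · 3 · 11 = 165.
Solve pairwise, accumulating the modulus:
  Start with x ≡ 2 (mod 5).
  Combine with x ≡ 2 (mod 3): since gcd(5, 3) = 1, we get a unique residue mod 15.
    Write x = 2 + 5·t and substitute into x ≡ 2 (mod 3): 5·t ≡ 2 − 2 = 0 (mod 3).
    Reduce coefficients mod 3: 2·t ≡ 0 (mod 3).
    The inverse of 2 mod 3 is 2 (since 2·2 = 4 = 1·3 + 1), so t ≡ 2·0 = 0 ≡ 0 (mod 3).
    Then x = 2 + 5·0 = 2, valid modulo lcm(5, 3) = 15: x ≡ 2 (mod 15).
  Combine with x ≡ 5 (mod 11): since gcd(15, 11) = 1, we get a unique residue mod 165.
    Write x = 2 + 15·t and substitute into x ≡ 5 (mod 11): 15·t ≡ 5 − 2 = 3 (mod 11).
    Reduce coefficients mod 11: 4·t ≡ 3 (mod 11).
    The inverse of 4 mod 11 is 3 (since 4·3 = 12 = 1·11 + 1), so t ≡ 3·3 = 9 ≡ 9 (mod 11).
    Then x = 2 + 15·9 = 137, valid modulo lcm(15, 11) = 165: x ≡ 137 (mod 165).
Verify: 137 mod 5 = 2 ✓, 137 mod 3 = 2 ✓, 137 mod 11 = 5 ✓.

x ≡ 137 (mod 165).


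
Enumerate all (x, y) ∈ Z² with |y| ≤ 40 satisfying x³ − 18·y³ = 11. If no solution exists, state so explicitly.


The equation is x³ - 18y³ = 11. For fixed y, x³ = 18·y³ + 11, so a solution requires the RHS to be a perfect cube.
Strategy: iterate y from -40 to 40, compute RHS = 18·y³ + 11, and check whether it is a (positive or negative) perfect cube.
Check small values of y:
  y = 0: RHS = 11 is not a perfect cube.
  y = 1: RHS = 29 is not a perfect cube.
  y = -1: RHS = -7 is not a perfect cube.
  y = 2: RHS = 155 is not a perfect cube.
  y = -2: RHS = -133 is not a perfect cube.
  y = 3: RHS = 497 is not a perfect cube.
  y = -3: RHS = -475 is not a perfect cube.
Continuing the search up to |y| = 40 finds no solutions either.
No (x, y) in the scanned range satisfies the equation.

No integer solutions with |y| ≤ 40.


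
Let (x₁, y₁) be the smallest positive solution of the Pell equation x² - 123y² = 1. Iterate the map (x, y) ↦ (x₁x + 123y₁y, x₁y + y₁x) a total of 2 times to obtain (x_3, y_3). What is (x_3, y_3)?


Step 1: Find the fundamental solution (x₁, y₁) of x² - 123y² = 1.
  Expand √123 as a continued fraction. a₀ = ⌊√123⌋ = 11; iterate m_{k+1} = d_k·a_k − m_k, d_{k+1} = (123 − m_{k+1}²)/d_k, a_{k+1} = ⌊(a₀ + m_{k+1})/d_{k+1}⌋ (starting m₀ = 0, d₀ = 1), with convergents p_k = a_k·p_{k-1} + p_{k-2}, q_k = a_k·q_{k-1} + q_{k-2} (p₋₁ = 1, q₋₁ = 0):
  k = 0: a₀ = 11; p₀/q₀ = 11/1; p₀² − 123·q₀² = 121 − 123 = -2.
  k = 1: m = 11, d = 2, a = ⌊(11 + 11)/2⌋ = 11; p/q = (11·11 + 1)/(11·1 + 0) = 122/11; p² − 123·q² = 14884 − 14883 = 1.
  The first convergent with p² − 123·q² = 1 gives the fundamental solution (x₁, y₁) = (122, 11).
Step 2: Apply the recurrence (x_{n+1}, y_{n+1}) = (x₁x_n + 123y₁y_n, x₁y_n + y₁x_n) repeatedly.
  From (x_1, y_1) = (122, 11): x_2 = 122·122 + 123·11·11 = 29767; y_2 = 122·11 + 11·122 = 2684.
  From (x_2, y_2) = (29767, 2684): x_3 = 122·29767 + 123·11·2684 = 7263026; y_3 = 122·2684 + 11·29767 = 654885.
Step 3: Verify x_3² - 123·y_3² = 52751546676676 - 52751546676675 = 1 (should be 1). ✓

(x_1, y_1) = (122, 11); (x_3, y_3) = (7263026, 654885).


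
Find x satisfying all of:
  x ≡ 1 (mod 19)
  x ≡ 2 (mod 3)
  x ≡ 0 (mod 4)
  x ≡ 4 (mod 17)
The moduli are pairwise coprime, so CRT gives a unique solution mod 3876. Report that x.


Product of moduli M = 19 · 3 · 4 · 17 = 3876.
Merge one congruence at a time:
  Start: x ≡ 1 (mod 19).
  Combine with x ≡ 2 (mod 3); new modulus lcm = 57.
    Write x = 1 + 19·t and substitute into x ≡ 2 (mod 3): 19·t ≡ 2 − 1 = 1 (mod 3).
    Reduce coefficients mod 3: 1·t ≡ 1 (mod 3).
    So t ≡ 1 (mod 3).
    Then x = 1 + 19·1 = 20, valid modulo lcm(19, 3) = 57: x ≡ 20 (mod 57).
  Combine with x ≡ 0 (mod 4); new modulus lcm = 228.
    Write x = 20 + 57·t and substitute into x ≡ 0 (mod 4): 57·t ≡ 0 − 20 = -20 (mod 4).
    Reduce coefficients mod 4: 1·t ≡ 0 (mod 4).
    So t ≡ 0 (mod 4).
    Then x = 20 + 57·0 = 20, valid modulo lcm(57, 4) = 228: x ≡ 20 (mod 228).
  Combine with x ≡ 4 (mod 17); new modulus lcm = 3876.
    Write x = 20 + 228·t and substitute into x ≡ 4 (mod 17): 228·t ≡ 4 − 20 = -16 (mod 17).
    Reduce coefficients mod 17: 7·t ≡ 1 (mod 17).
    The inverse of 7 mod 17 is 5 (since 7·5 = 35 = 2·17 + 1), so t ≡ 5·1 = 5 ≡ 5 (mod 17).
    Then x = 20 + 228·5 = 1160, valid modulo lcm(228, 17) = 3876: x ≡ 1160 (mod 3876).
Verify against each original: 1160 mod 19 = 1, 1160 mod 3 = 2, 1160 mod 4 = 0, 1160 mod 17 = 4.

x ≡ 1160 (mod 3876).


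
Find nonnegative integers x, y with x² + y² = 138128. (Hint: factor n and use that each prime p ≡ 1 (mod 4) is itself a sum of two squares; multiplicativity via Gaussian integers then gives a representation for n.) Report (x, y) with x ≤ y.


Step 1: Factor n = 138128 = 2^4 · 89 · 97.
Step 2: Check the mod-4 condition on each prime factor: 2 = 2 (special); 89 ≡ 1 (mod 4), exponent 1; 97 ≡ 1 (mod 4), exponent 1.
All primes ≡ 3 (mod 4) appear to even exponent (or don't appear), so by the two-squares theorem n IS expressible as a sum of two squares.
Step 3: Build a representation. Group n = k² · m with k = 4 and m = 89 · 97 = 8633 (a product of primes ≡ 1 (mod 4)); a representation of m scales to one of n via (k·x)² + (k·y)² = k²(x² + y²). Each prime p ≡ 1 (mod 4) is itself a sum of two squares; find a² by testing p − a² for a perfect square:
  89: 89 − 1² = 88, 89 − 2² = 85, 89 − 3² = 80, 89 − 4² = 73, 89 − 5² = 64 = 8² ⇒ 89 = 5² + 8².
  97: 97 − 1² = 96, 97 − 2² = 93, 97 − 3² = 88, 97 − 4² = 81 = 9² ⇒ 97 = 4² + 9².
  Combine using the Brahmagupta–Fibonacci identity (a² + b²)(c² + d²) = (ac − bd)² + (ad + bc)² = (ac + bd)² + (ad − bc)²:
  89 · 97 = 8633: from (5² + 8²)(4² + 9²), take (5·4 − 8·9, 5·9 + 8·4) = (20 − 72, 45 + 32) = (-52, 77); dropping signs (only squares matter) gives (52, 77); check 52² + 77² = 2704 + 5929 = 8633 ✓.
  Scale by k = 4: (4·52, 4·77) = (208, 308).
Step 4: Order so x ≤ y and verify: 208² + 308² = 43264 + 94864 = 138128 = n. ✓

n = 138128 = 208² + 308² (one valid representation with x ≤ y).


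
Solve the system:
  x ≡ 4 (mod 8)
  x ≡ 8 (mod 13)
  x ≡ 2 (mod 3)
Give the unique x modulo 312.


Moduli 8, 13, 3 are pairwise coprime; by CRT there is a unique solution modulo M = 8 · 13 · 3 = 312.
Solve pairwise, accumulating the modulus:
  Start with x ≡ 4 (mod 8).
  Combine with x ≡ 8 (mod 13): since gcd(8, 13) = 1, we get a unique residue mod 104.
    Write x = 4 + 8·t and substitute into x ≡ 8 (mod 13): 8·t ≡ 8 − 4 = 4 (mod 13).
    The inverse of 8 mod 13 is 5 (since 8·5 = 40 = 3·13 + 1), so t ≡ 5·4 = 20 ≡ 7 (mod 13).
    Then x = 4 + 8·7 = 60, valid modulo lcm(8, 13) = 104: x ≡ 60 (mod 104).
  Combine with x ≡ 2 (mod 3): since gcd(104, 3) = 1, we get a unique residue mod 312.
    Write x = 60 + 104·t and substitute into x ≡ 2 (mod 3): 104·t ≡ 2 − 60 = -58 (mod 3).
    Reduce coefficients mod 3: 2·t ≡ 2 (mod 3).
    The inverse of 2 mod 3 is 2 (since 2·2 = 4 = 1·3 + 1), so t ≡ 2·2 = 4 ≡ 1 (mod 3).
    Then x = 60 + 104·1 = 164, valid modulo lcm(104, 3) = 312: x ≡ 164 (mod 312).
Verify: 164 mod 8 = 4 ✓, 164 mod 13 = 8 ✓, 164 mod 3 = 2 ✓.

x ≡ 164 (mod 312).


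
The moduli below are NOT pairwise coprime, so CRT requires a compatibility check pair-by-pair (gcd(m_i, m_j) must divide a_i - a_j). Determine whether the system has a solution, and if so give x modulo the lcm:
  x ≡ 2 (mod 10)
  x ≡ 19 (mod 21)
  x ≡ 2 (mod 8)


Moduli 10, 21, 8 are not pairwise coprime, so CRT works modulo lcm(m_i) when all pairwise compatibility conditions hold.
Pairwise compatibility: gcd(m_i, m_j) must divide a_i - a_j for every pair.
Merge one congruence at a time:
  Start: x ≡ 2 (mod 10).
  Combine with x ≡ 19 (mod 21): gcd(10, 21) = 1; 19 - 2 = 17, which IS divisible by 1, so compatible.
    Write x = 2 + 10·t and substitute into x ≡ 19 (mod 21): 10·t ≡ 19 − 2 = 17 (mod 21).
    The inverse of 10 mod 21 is 19 (since 10·19 = 190 = 9·21 + 1), so t ≡ 19·17 = 323 ≡ 8 (mod 21).
    Then x = 2 + 10·8 = 82, valid modulo lcm(10, 21) = 210: x ≡ 82 (mod 210).
  Combine with x ≡ 2 (mod 8): gcd(210, 8) = 2; 2 - 82 = -80, which IS divisible by 2, so compatible.
    Write x = 82 + 210·t and substitute into x ≡ 2 (mod 8): 210·t ≡ 2 − 82 = -80 (mod 8).
    Divide the congruence (and modulus) by g = 2: 105·t ≡ -40 (mod 4).
    Reduce coefficients mod 4: 1·t ≡ 0 (mod 4).
    So t ≡ 0 (mod 4).
    Then x = 82 + 210·0 = 82, valid modulo lcm(210, 8) = 840: x ≡ 82 (mod 840).
Verify: 82 mod 10 = 2, 82 mod 21 = 19, 82 mod 8 = 2.

x ≡ 82 (mod 840).


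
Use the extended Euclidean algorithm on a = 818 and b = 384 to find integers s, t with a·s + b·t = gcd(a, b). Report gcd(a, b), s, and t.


Euclidean algorithm on (818, 384) — divide until remainder is 0:
  818 = 2 · 384 + 50
  384 = 7 · 50 + 34
  50 = 1 · 34 + 16
  34 = 2 · 16 + 2
  16 = 8 · 2 + 0
gcd(818, 384) = 2.
Track Bezout coefficients alongside the remainders: start with r₀ = 818 = a·1 + b·0 (s = 1, t = 0) and r₁ = 384 = a·0 + b·1 (s = 0, t = 1); each new remainder r_{k+1} = r_{k-1} − q_k·r_k inherits s_{k+1} = s_{k-1} − q_k·s_k, t_{k+1} = t_{k-1} − q_k·t_k, so r_k = a·s_k + b·t_k at every step:
  q = 2: r = 50, s = 1 − 2·0 = 1, t = 0 − 2·1 = -2  (check: 818·1 + 384·(-2) = 50)
  q = 7: r = 34, s = 0 − 7·1 = -7, t = 1 − 7·(-2) = 15  (check: 818·(-7) + 384·15 = 34)
  q = 1: r = 16, s = 1 − 1·(-7) = 8, t = -2 − 1·15 = -17  (check: 818·8 + 384·(-17) = 16)
  q = 2: r = 2, s = -7 − 2·8 = -23, t = 15 − 2·(-17) = 49  (check: 818·(-23) + 384·49 = 2)
The row with r = 2 (the gcd) gives the Bezout coefficients s = -23, t = 49.
Result: 818 · (-23) + 384 · (49) = 2.

gcd(818, 384) = 2; s = -23, t = 49 (check: 818·(-23) + 384·49 = 2).


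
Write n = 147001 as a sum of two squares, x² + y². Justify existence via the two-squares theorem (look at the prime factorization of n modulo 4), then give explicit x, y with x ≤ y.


Step 1: Factor n = 147001 = 29 · 37 · 137.
Step 2: Check the mod-4 condition on each prime factor: 29 ≡ 1 (mod 4), exponent 1; 37 ≡ 1 (mod 4), exponent 1; 137 ≡ 1 (mod 4), exponent 1.
All primes ≡ 3 (mod 4) appear to even exponent (or don't appear), so by the two-squares theorem n IS expressible as a sum of two squares.
Step 3: Build a representation. Here n = 29 · 37 · 137 is a product of primes ≡ 1 (mod 4). Each prime p ≡ 1 (mod 4) is itself a sum of two squares; find a² by testing p − a² for a perfect square:
  29: 29 − 1² = 28, 29 − 2² = 25 = 5² ⇒ 29 = 2² + 5².
  37: 37 − 1² = 36 = 6² ⇒ 37 = 1² + 6².
  137: 137 − 1² = 136, 137 − 2² = 133, 137 − 3² = 128, 137 − 4² = 121 = 11² ⇒ 137 = 4² + 11².
  Combine using the Brahmagupta–Fibonacci identity (a² + b²)(c² + d²) = (ac − bd)² + (ad + bc)² = (ac + bd)² + (ad − bc)²:
  29 · 37 = 1073: from (2² + 5²)(1² + 6²), take (2·1 − 5·6, 2·6 + 5·1) = (2 − 30, 12 + 5) = (-28, 17); dropping signs (only squares matter) gives (28, 17); check 28² + 17² = 784 + 289 = 1073 ✓.
  1073 · 137 = 147001: from (28² + 17²)(4² + 11²), take (28·4 − 17·11, 28·11 + 17·4) = (112 − 187, 308 + 68) = (-75, 376); dropping signs (only squares matter) gives (75, 376); check 75² + 376² = 5625 + 141376 = 147001 ✓.
Step 4: Order so x ≤ y and verify: 75² + 376² = 5625 + 141376 = 147001 = n. ✓

n = 147001 = 75² + 376² (one valid representation with x ≤ y).


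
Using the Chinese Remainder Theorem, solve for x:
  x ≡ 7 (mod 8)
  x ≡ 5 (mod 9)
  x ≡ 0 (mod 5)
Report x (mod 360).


Moduli 8, 9, 5 are pairwise coprime; by CRT there is a unique solution modulo M = 8 · 9 · 5 = 360.
Solve pairwise, accumulating the modulus:
  Start with x ≡ 7 (mod 8).
  Combine with x ≡ 5 (mod 9): since gcd(8, 9) = 1, we get a unique residue mod 72.
    Write x = 7 + 8·t and substitute into x ≡ 5 (mod 9): 8·t ≡ 5 − 7 = -2 (mod 9).
    Reduce coefficients mod 9: 8·t ≡ 7 (mod 9).
    The inverse of 8 mod 9 is 8 (since 8·8 = 64 = 7·9 + 1), so t ≡ 8·7 = 56 ≡ 2 (mod 9).
    Then x = 7 + 8·2 = 23, valid modulo lcm(8, 9) = 72: x ≡ 23 (mod 72).
  Combine with x ≡ 0 (mod 5): since gcd(72, 5) = 1, we get a unique residue mod 360.
    Write x = 23 + 72·t and substitute into x ≡ 0 (mod 5): 72·t ≡ 0 − 23 = -23 (mod 5).
    Reduce coefficients mod 5: 2·t ≡ 2 (mod 5).
    The inverse of 2 mod 5 is 3 (since 2·3 = 6 = 1·5 + 1), so t ≡ 3·2 = 6 ≡ 1 (mod 5).
    Then x = 23 + 72·1 = 95, valid modulo lcm(72, 5) = 360: x ≡ 95 (mod 360).
Verify: 95 mod 8 = 7 ✓, 95 mod 9 = 5 ✓, 95 mod 5 = 0 ✓.

x ≡ 95 (mod 360).


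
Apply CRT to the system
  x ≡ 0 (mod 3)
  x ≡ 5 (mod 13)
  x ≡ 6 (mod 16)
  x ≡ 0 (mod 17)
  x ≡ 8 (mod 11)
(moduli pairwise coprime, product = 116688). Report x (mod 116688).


Product of moduli M = 3 · 13 · 16 · 17 · 11 = 116688.
Merge one congruence at a time:
  Start: x ≡ 0 (mod 3).
  Combine with x ≡ 5 (mod 13); new modulus lcm = 39.
    Write x = 0 + 3·t and substitute into x ≡ 5 (mod 13): 3·t ≡ 5 − 0 = 5 (mod 13).
    The inverse of 3 mod 13 is 9 (since 3·9 = 27 = 2·13 + 1), so t ≡ 9·5 = 45 ≡ 6 (mod 13).
    Then x = 0 + 3·6 = 18, valid modulo lcm(3, 13) = 39: x ≡ 18 (mod 39).
  Combine with x ≡ 6 (mod 16); new modulus lcm = 624.
    Write x = 18 + 39·t and substitute into x ≡ 6 (mod 16): 39·t ≡ 6 − 18 = -12 (mod 16).
    Reduce coefficients mod 16: 7·t ≡ 4 (mod 16).
    The inverse of 7 mod 16 is 7 (since 7·7 = 49 = 3·16 + 1), so t ≡ 7·4 = 28 ≡ 12 (mod 16).
    Then x = 18 + 39·12 = 486, valid modulo lcm(39, 16) = 624: x ≡ 486 (mod 624).
  Combine with x ≡ 0 (mod 17); new modulus lcm = 10608.
    Write x = 486 + 624·t and substitute into x ≡ 0 (mod 17): 624·t ≡ 0 − 486 = -486 (mod 17).
    Reduce coefficients mod 17: 12·t ≡ 7 (mod 17).
    The inverse of 12 mod 17 is 10 (since 12·10 = 120 = 7·17 + 1), so t ≡ 10·7 = 70 ≡ 2 (mod 17).
    Then x = 486 + 624·2 = 1734, valid modulo lcm(624, 17) = 10608: x ≡ 1734 (mod 10608).
  Combine with x ≡ 8 (mod 11); new modulus lcm = 116688.
    Write x = 1734 + 10608·t and substitute into x ≡ 8 (mod 11): 10608·t ≡ 8 − 1734 = -1726 (mod 11).
    Reduce coefficients mod 11: 4·t ≡ 1 (mod 11).
    The inverse of 4 mod 11 is 3 (since 4·3 = 12 = 1·11 + 1), so t ≡ 3·1 = 3 ≡ 3 (mod 11).
    Then x = 1734 + 10608·3 = 33558, valid modulo lcm(10608, 11) = 116688: x ≡ 33558 (mod 116688).
Verify against each original: 33558 mod 3 = 0, 33558 mod 13 = 5, 33558 mod 16 = 6, 33558 mod 17 = 0, 33558 mod 11 = 8.

x ≡ 33558 (mod 116688).


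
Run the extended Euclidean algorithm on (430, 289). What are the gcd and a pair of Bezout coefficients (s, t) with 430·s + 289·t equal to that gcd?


Euclidean algorithm on (430, 289) — divide until remainder is 0:
  430 = 1 · 289 + 141
  289 = 2 · 141 + 7
  141 = 20 · 7 + 1
  7 = 7 · 1 + 0
gcd(430, 289) = 1.
Track Bezout coefficients alongside the remainders: start with r₀ = 430 = a·1 + b·0 (s = 1, t = 0) and r₁ = 289 = a·0 + b·1 (s = 0, t = 1); each new remainder r_{k+1} = r_{k-1} − q_k·r_k inherits s_{k+1} = s_{k-1} − q_k·s_k, t_{k+1} = t_{k-1} − q_k·t_k, so r_k = a·s_k + b·t_k at every step:
  q = 1: r = 141, s = 1 − 1·0 = 1, t = 0 − 1·1 = -1  (check: 430·1 + 289·(-1) = 141)
  q = 2: r = 7, s = 0 − 2·1 = -2, t = 1 − 2·(-1) = 3  (check: 430·(-2) + 289·3 = 7)
  q = 20: r = 1, s = 1 − 20·(-2) = 41, t = -1 − 20·3 = -61  (check: 430·41 + 289·(-61) = 1)
The row with r = 1 (the gcd) gives the Bezout coefficients s = 41, t = -61.
Result: 430 · (41) + 289 · (-61) = 1.

gcd(430, 289) = 1; s = 41, t = -61 (check: 430·41 + 289·(-61) = 1).


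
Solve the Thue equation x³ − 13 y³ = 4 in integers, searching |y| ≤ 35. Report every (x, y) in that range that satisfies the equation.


The equation is x³ - 13y³ = 4. For fixed y, x³ = 13·y³ + 4, so a solution requires the RHS to be a perfect cube.
Strategy: iterate y from -35 to 35, compute RHS = 13·y³ + 4, and check whether it is a (positive or negative) perfect cube.
Check small values of y:
  y = 0: RHS = 4 is not a perfect cube.
  y = 1: RHS = 17 is not a perfect cube.
  y = -1: RHS = -9 is not a perfect cube.
  y = 2: RHS = 108 is not a perfect cube.
  y = -2: RHS = -100 is not a perfect cube.
  y = 3: RHS = 355 is not a perfect cube.
  y = -3: RHS = -347 is not a perfect cube.
Continuing the search up to |y| = 35 finds no solutions either.
No (x, y) in the scanned range satisfies the equation.

No integer solutions with |y| ≤ 35.


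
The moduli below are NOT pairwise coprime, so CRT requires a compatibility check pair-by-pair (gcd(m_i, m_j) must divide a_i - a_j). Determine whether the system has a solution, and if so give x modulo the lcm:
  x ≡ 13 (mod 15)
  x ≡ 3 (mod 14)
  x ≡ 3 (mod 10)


Moduli 15, 14, 10 are not pairwise coprime, so CRT works modulo lcm(m_i) when all pairwise compatibility conditions hold.
Pairwise compatibility: gcd(m_i, m_j) must divide a_i - a_j for every pair.
Merge one congruence at a time:
  Start: x ≡ 13 (mod 15).
  Combine with x ≡ 3 (mod 14): gcd(15, 14) = 1; 3 - 13 = -10, which IS divisible by 1, so compatible.
    Write x = 13 + 15·t and substitute into x ≡ 3 (mod 14): 15·t ≡ 3 − 13 = -10 (mod 14).
    Reduce coefficients mod 14: 1·t ≡ 4 (mod 14).
    So t ≡ 4 (mod 14).
    Then x = 13 + 15·4 = 73, valid modulo lcm(15, 14) = 210: x ≡ 73 (mod 210).
  Combine with x ≡ 3 (mod 10): gcd(210, 10) = 10; 3 - 73 = -70, which IS divisible by 10, so compatible.
    Write x = 73 + 210·t and substitute into x ≡ 3 (mod 10): 210·t ≡ 3 − 73 = -70 (mod 10).
    Divide the congruence (and modulus) by g = 10: 21·t ≡ -7 (mod 1).
    Modulo 1 every t works; take t = 0.
    Then x = 73 + 210·0 = 73, valid modulo lcm(210, 10) = 210: x ≡ 73 (mod 210).
Verify: 73 mod 15 = 13, 73 mod 14 = 3, 73 mod 10 = 3.

x ≡ 73 (mod 210).


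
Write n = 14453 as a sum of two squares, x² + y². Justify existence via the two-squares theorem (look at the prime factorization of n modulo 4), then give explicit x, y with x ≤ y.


Step 1: Factor n = 14453 = 97 · 149.
Step 2: Check the mod-4 condition on each prime factor: 97 ≡ 1 (mod 4), exponent 1; 149 ≡ 1 (mod 4), exponent 1.
All primes ≡ 3 (mod 4) appear to even exponent (or don't appear), so by the two-squares theorem n IS expressible as a sum of two squares.
Step 3: Build a representation. Here n = 97 · 149 is a product of primes ≡ 1 (mod 4). Each prime p ≡ 1 (mod 4) is itself a sum of two squares; find a² by testing p − a² for a perfect square:
  97: 97 − 1² = 96, 97 − 2² = 93, 97 − 3² = 88, 97 − 4² = 81 = 9² ⇒ 97 = 4² + 9².
  149: 149 − 1² = 148, 149 − 2² = 145, 149 − 3² = 140, 149 − 4² = 133, 149 − 5² = 124, 149 − 6² = 113, 149 − 7² = 100 = 10² ⇒ 149 = 7² + 10².
  Combine using the Brahmagupta–Fibonacci identity (a² + b²)(c² + d²) = (ac − bd)² + (ad + bc)² = (ac + bd)² + (ad − bc)²:
  97 · 149 = 14453: from (4² + 9²)(7² + 10²), take (4·7 − 9·10, 4·10 + 9·7) = (28 − 90, 40 + 63) = (-62, 103); dropping signs (only squares matter) gives (62, 103); check 62² + 103² = 3844 + 10609 = 14453 ✓.
Step 4: Order so x ≤ y and verify: 62² + 103² = 3844 + 10609 = 14453 = n. ✓

n = 14453 = 62² + 103² (one valid representation with x ≤ y).


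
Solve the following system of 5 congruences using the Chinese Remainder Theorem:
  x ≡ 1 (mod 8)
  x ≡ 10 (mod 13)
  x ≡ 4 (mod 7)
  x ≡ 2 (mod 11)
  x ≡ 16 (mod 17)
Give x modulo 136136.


Product of moduli M = 8 · 13 · 7 · 11 · 17 = 136136.
Merge one congruence at a time:
  Start: x ≡ 1 (mod 8).
  Combine with x ≡ 10 (mod 13); new modulus lcm = 104.
    Write x = 1 + 8·t and substitute into x ≡ 10 (mod 13): 8·t ≡ 10 − 1 = 9 (mod 13).
    The inverse of 8 mod 13 is 5 (since 8·5 = 40 = 3·13 + 1), so t ≡ 5·9 = 45 ≡ 6 (mod 13).
    Then x = 1 + 8·6 = 49, valid modulo lcm(8, 13) = 104: x ≡ 49 (mod 104).
  Combine with x ≡ 4 (mod 7); new modulus lcm = 728.
    Write x = 49 + 104·t and substitute into x ≡ 4 (mod 7): 104·t ≡ 4 − 49 = -45 (mod 7).
    Reduce coefficients mod 7: 6·t ≡ 4 (mod 7).
    The inverse of 6 mod 7 is 6 (since 6·6 = 36 = 5·7 + 1), so t ≡ 6·4 = 24 ≡ 3 (mod 7).
    Then x = 49 + 104·3 = 361, valid modulo lcm(104, 7) = 728: x ≡ 361 (mod 728).
  Combine with x ≡ 2 (mod 11); new modulus lcm = 8008.
    Write x = 361 + 728·t and substitute into x ≡ 2 (mod 11): 728·t ≡ 2 − 361 = -359 (mod 11).
    Reduce coefficients mod 11: 2·t ≡ 4 (mod 11).
    The inverse of 2 mod 11 is 6 (since 2·6 = 12 = 1·11 + 1), so t ≡ 6·4 = 24 ≡ 2 (mod 11).
    Then x = 361 + 728·2 = 1817, valid modulo lcm(728, 11) = 8008: x ≡ 1817 (mod 8008).
  Combine with x ≡ 16 (mod 17); new modulus lcm = 136136.
    Write x = 1817 + 8008·t and substitute into x ≡ 16 (mod 17): 8008·t ≡ 16 − 1817 = -1801 (mod 17).
    Reduce coefficients mod 17: 1·t ≡ 1 (mod 17).
    So t ≡ 1 (mod 17).
    Then x = 1817 + 8008·1 = 9825, valid modulo lcm(8008, 17) = 136136: x ≡ 9825 (mod 136136).
Verify against each original: 9825 mod 8 = 1, 9825 mod 13 = 10, 9825 mod 7 = 4, 9825 mod 11 = 2, 9825 mod 17 = 16.

x ≡ 9825 (mod 136136).


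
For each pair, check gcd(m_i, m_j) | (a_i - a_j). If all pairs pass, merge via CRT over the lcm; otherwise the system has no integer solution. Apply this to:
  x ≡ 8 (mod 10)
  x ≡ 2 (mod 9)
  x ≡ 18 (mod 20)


Moduli 10, 9, 20 are not pairwise coprime, so CRT works modulo lcm(m_i) when all pairwise compatibility conditions hold.
Pairwise compatibility: gcd(m_i, m_j) must divide a_i - a_j for every pair.
Merge one congruence at a time:
  Start: x ≡ 8 (mod 10).
  Combine with x ≡ 2 (mod 9): gcd(10, 9) = 1; 2 - 8 = -6, which IS divisible by 1, so compatible.
    Write x = 8 + 10·t and substitute into x ≡ 2 (mod 9): 10·t ≡ 2 − 8 = -6 (mod 9).
    Reduce coefficients mod 9: 1·t ≡ 3 (mod 9).
    So t ≡ 3 (mod 9).
    Then x = 8 + 10·3 = 38, valid modulo lcm(10, 9) = 90: x ≡ 38 (mod 90).
  Combine with x ≡ 18 (mod 20): gcd(90, 20) = 10; 18 - 38 = -20, which IS divisible by 10, so compatible.
    Write x = 38 + 90·t and substitute into x ≡ 18 (mod 20): 90·t ≡ 18 − 38 = -20 (mod 20).
    Divide the congruence (and modulus) by g = 10: 9·t ≡ -2 (mod 2).
    Reduce coefficients mod 2: 1·t ≡ 0 (mod 2).
    So t ≡ 0 (mod 2).
    Then x = 38 + 90·0 = 38, valid modulo lcm(90, 20) = 180: x ≡ 38 (mod 180).
Verify: 38 mod 10 = 8, 38 mod 9 = 2, 38 mod 20 = 18.

x ≡ 38 (mod 180).


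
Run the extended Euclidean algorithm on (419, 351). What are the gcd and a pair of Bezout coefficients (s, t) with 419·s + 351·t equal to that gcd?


Euclidean algorithm on (419, 351) — divide until remainder is 0:
  419 = 1 · 351 + 68
  351 = 5 · 68 + 11
  68 = 6 · 11 + 2
  11 = 5 · 2 + 1
  2 = 2 · 1 + 0
gcd(419, 351) = 1.
Track Bezout coefficients alongside the remainders: start with r₀ = 419 = a·1 + b·0 (s = 1, t = 0) and r₁ = 351 = a·0 + b·1 (s = 0, t = 1); each new remainder r_{k+1} = r_{k-1} − q_k·r_k inherits s_{k+1} = s_{k-1} − q_k·s_k, t_{k+1} = t_{k-1} − q_k·t_k, so r_k = a·s_k + b·t_k at every step:
  q = 1: r = 68, s = 1 − 1·0 = 1, t = 0 − 1·1 = -1  (check: 419·1 + 351·(-1) = 68)
  q = 5: r = 11, s = 0 − 5·1 = -5, t = 1 − 5·(-1) = 6  (check: 419·(-5) + 351·6 = 11)
  q = 6: r = 2, s = 1 − 6·(-5) = 31, t = -1 − 6·6 = -37  (check: 419·31 + 351·(-37) = 2)
  q = 5: r = 1, s = -5 − 5·31 = -160, t = 6 − 5·(-37) = 191  (check: 419·(-160) + 351·191 = 1)
The row with r = 1 (the gcd) gives the Bezout coefficients s = -160, t = 191.
Result: 419 · (-160) + 351 · (191) = 1.

gcd(419, 351) = 1; s = -160, t = 191 (check: 419·(-160) + 351·191 = 1).


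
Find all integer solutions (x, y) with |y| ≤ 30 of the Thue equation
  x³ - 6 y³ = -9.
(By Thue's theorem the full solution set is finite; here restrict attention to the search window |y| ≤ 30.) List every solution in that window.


The equation is x³ - 6y³ = -9. For fixed y, x³ = 6·y³ − 9, so a solution requires the RHS to be a perfect cube.
Strategy: iterate y from -30 to 30, compute RHS = 6·y³ − 9, and check whether it is a (positive or negative) perfect cube.
Check small values of y:
  y = 0: RHS = -9 is not a perfect cube.
  y = 1: RHS = -3 is not a perfect cube.
  y = -1: RHS = -15 is not a perfect cube.
  y = 2: RHS = 39 is not a perfect cube.
  y = -2: RHS = -57 is not a perfect cube.
  y = 3: RHS = 153 is not a perfect cube.
  y = -3: RHS = -171 is not a perfect cube.
Continuing the search up to |y| = 30 finds no solutions either.
No (x, y) in the scanned range satisfies the equation.

No integer solutions with |y| ≤ 30.


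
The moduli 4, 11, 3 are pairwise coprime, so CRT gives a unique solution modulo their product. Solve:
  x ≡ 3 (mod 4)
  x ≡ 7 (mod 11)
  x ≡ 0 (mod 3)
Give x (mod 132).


Moduli 4, 11, 3 are pairwise coprime; by CRT there is a unique solution modulo M = 4 · 11 · 3 = 132.
Solve pairwise, accumulating the modulus:
  Start with x ≡ 3 (mod 4).
  Combine with x ≡ 7 (mod 11): since gcd(4, 11) = 1, we get a unique residue mod 44.
    Write x = 3 + 4·t and substitute into x ≡ 7 (mod 11): 4·t ≡ 7 − 3 = 4 (mod 11).
    The inverse of 4 mod 11 is 3 (since 4·3 = 12 = 1·11 + 1), so t ≡ 3·4 = 12 ≡ 1 (mod 11).
    Then x = 3 + 4·1 = 7, valid modulo lcm(4, 11) = 44: x ≡ 7 (mod 44).
  Combine with x ≡ 0 (mod 3): since gcd(44, 3) = 1, we get a unique residue mod 132.
    Write x = 7 + 44·t and substitute into x ≡ 0 (mod 3): 44·t ≡ 0 − 7 = -7 (mod 3).
    Reduce coefficients mod 3: 2·t ≡ 2 (mod 3).
    The inverse of 2 mod 3 is 2 (since 2·2 = 4 = 1·3 + 1), so t ≡ 2·2 = 4 ≡ 1 (mod 3).
    Then x = 7 + 44·1 = 51, valid modulo lcm(44, 3) = 132: x ≡ 51 (mod 132).
Verify: 51 mod 4 = 3 ✓, 51 mod 11 = 7 ✓, 51 mod 3 = 0 ✓.

x ≡ 51 (mod 132).


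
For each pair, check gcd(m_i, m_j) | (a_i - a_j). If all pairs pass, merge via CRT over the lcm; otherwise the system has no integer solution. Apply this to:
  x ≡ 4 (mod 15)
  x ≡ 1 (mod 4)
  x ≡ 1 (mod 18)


Moduli 15, 4, 18 are not pairwise coprime, so CRT works modulo lcm(m_i) when all pairwise compatibility conditions hold.
Pairwise compatibility: gcd(m_i, m_j) must divide a_i - a_j for every pair.
Merge one congruence at a time:
  Start: x ≡ 4 (mod 15).
  Combine with x ≡ 1 (mod 4): gcd(15, 4) = 1; 1 - 4 = -3, which IS divisible by 1, so compatible.
    Write x = 4 + 15·t and substitute into x ≡ 1 (mod 4): 15·t ≡ 1 − 4 = -3 (mod 4).
    Reduce coefficients mod 4: 3·t ≡ 1 (mod 4).
    The inverse of 3 mod 4 is 3 (since 3·3 = 9 = 2·4 + 1), so t ≡ 3·1 = 3 ≡ 3 (mod 4).
    Then x = 4 + 15·3 = 49, valid modulo lcm(15, 4) = 60: x ≡ 49 (mod 60).
  Combine with x ≡ 1 (mod 18): gcd(60, 18) = 6; 1 - 49 = -48, which IS divisible by 6, so compatible.
    Write x = 49 + 60·t and substitute into x ≡ 1 (mod 18): 60·t ≡ 1 − 49 = -48 (mod 18).
    Divide the congruence (and modulus) by g = 6: 10·t ≡ -8 (mod 3).
    Reduce coefficients mod 3: 1·t ≡ 1 (mod 3).
    So t ≡ 1 (mod 3).
    Then x = 49 + 60·1 = 109, valid modulo lcm(60, 18) = 180: x ≡ 109 (mod 180).
Verify: 109 mod 15 = 4, 109 mod 4 = 1, 109 mod 18 = 1.

x ≡ 109 (mod 180).


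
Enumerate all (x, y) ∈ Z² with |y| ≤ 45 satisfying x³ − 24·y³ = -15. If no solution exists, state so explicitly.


The equation is x³ - 24y³ = -15. For fixed y, x³ = 24·y³ − 15, so a solution requires the RHS to be a perfect cube.
Strategy: iterate y from -45 to 45, compute RHS = 24·y³ − 15, and check whether it is a (positive or negative) perfect cube.
Check small values of y:
  y = 0: RHS = -15 is not a perfect cube.
  y = 1: RHS = 9 is not a perfect cube.
  y = -1: RHS = -39 is not a perfect cube.
  y = 2: RHS = 177 is not a perfect cube.
  y = -2: RHS = -207 is not a perfect cube.
  y = 3: RHS = 633 is not a perfect cube.
  y = -3: RHS = -663 is not a perfect cube.
Continuing the search up to |y| = 45 finds no solutions either.
No (x, y) in the scanned range satisfies the equation.

No integer solutions with |y| ≤ 45.


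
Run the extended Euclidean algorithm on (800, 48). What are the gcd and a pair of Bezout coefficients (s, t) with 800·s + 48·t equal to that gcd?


Euclidean algorithm on (800, 48) — divide until remainder is 0:
  800 = 16 · 48 + 32
  48 = 1 · 32 + 16
  32 = 2 · 16 + 0
gcd(800, 48) = 16.
Track Bezout coefficients alongside the remainders: start with r₀ = 800 = a·1 + b·0 (s = 1, t = 0) and r₁ = 48 = a·0 + b·1 (s = 0, t = 1); each new remainder r_{k+1} = r_{k-1} − q_k·r_k inherits s_{k+1} = s_{k-1} − q_k·s_k, t_{k+1} = t_{k-1} − q_k·t_k, so r_k = a·s_k + b·t_k at every step:
  q = 16: r = 32, s = 1 − 16·0 = 1, t = 0 − 16·1 = -16  (check: 800·1 + 48·(-16) = 32)
  q = 1: r = 16, s = 0 − 1·1 = -1, t = 1 − 1·(-16) = 17  (check: 800·(-1) + 48·17 = 16)
The row with r = 16 (the gcd) gives the Bezout coefficients s = -1, t = 17.
Result: 800 · (-1) + 48 · (17) = 16.

gcd(800, 48) = 16; s = -1, t = 17 (check: 800·(-1) + 48·17 = 16).


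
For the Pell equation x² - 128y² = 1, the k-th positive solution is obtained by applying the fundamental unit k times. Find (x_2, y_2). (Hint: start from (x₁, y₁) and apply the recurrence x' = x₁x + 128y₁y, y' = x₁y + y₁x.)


Step 1: Find the fundamental solution (x₁, y₁) of x² - 128y² = 1.
  Expand √128 as a continued fraction. a₀ = ⌊√128⌋ = 11; iterate m_{k+1} = d_k·a_k − m_k, d_{k+1} = (128 − m_{k+1}²)/d_k, a_{k+1} = ⌊(a₀ + m_{k+1})/d_{k+1}⌋ (starting m₀ = 0, d₀ = 1), with convergents p_k = a_k·p_{k-1} + p_{k-2}, q_k = a_k·q_{k-1} + q_{k-2} (p₋₁ = 1, q₋₁ = 0):
  k = 0: a₀ = 11; p₀/q₀ = 11/1; p₀² − 128·q₀² = 121 − 128 = -7.
  k = 1: m = 11, d = 7, a = ⌊(11 + 11)/7⌋ = 3; p/q = (3·11 + 1)/(3·1 + 0) = 34/3; p² − 128·q² = 1156 − 1152 = 4.
  k = 2: m = 10, d = 4, a = ⌊(11 + 10)/4⌋ = 5; p/q = (5·34 + 11)/(5·3 + 1) = 181/16; p² − 128·q² = 32761 − 32768 = -7.
  k = 3: m = 10, d = 7, a = ⌊(11 + 10)/7⌋ = 3; p/q = (3·181 + 34)/(3·16 + 3) = 577/51; p² − 128·q² = 332929 − 332928 = 1.
  The first convergent with p² − 128·q² = 1 gives the fundamental solution (x₁, y₁) = (577, 51).
Step 2: Apply the recurrence (x_{n+1}, y_{n+1}) = (x₁x_n + 128y₁y_n, x₁y_n + y₁x_n) repeatedly.
  From (x_1, y_1) = (577, 51): x_2 = 577·577 + 128·51·51 = 665857; y_2 = 577·51 + 51·577 = 58854.
Step 3: Verify x_2² - 128·y_2² = 443365544449 - 443365544448 = 1 (should be 1). ✓

(x_1, y_1) = (577, 51); (x_2, y_2) = (665857, 58854).


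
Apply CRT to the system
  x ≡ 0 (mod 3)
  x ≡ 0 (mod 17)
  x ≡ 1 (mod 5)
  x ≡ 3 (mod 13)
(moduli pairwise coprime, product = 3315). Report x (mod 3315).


Product of moduli M = 3 · 17 · 5 · 13 = 3315.
Merge one congruence at a time:
  Start: x ≡ 0 (mod 3).
  Combine with x ≡ 0 (mod 17); new modulus lcm = 51.
    Write x = 0 + 3·t and substitute into x ≡ 0 (mod 17): 3·t ≡ 0 − 0 = 0 (mod 17).
    The inverse of 3 mod 17 is 6 (since 3·6 = 18 = 1·17 + 1), so t ≡ 6·0 = 0 ≡ 0 (mod 17).
    Then x = 0 + 3·0 = 0, valid modulo lcm(3, 17) = 51: x ≡ 0 (mod 51).
  Combine with x ≡ 1 (mod 5); new modulus lcm = 255.
    Write x = 0 + 51·t and substitute into x ≡ 1 (mod 5): 51·t ≡ 1 − 0 = 1 (mod 5).
    Reduce coefficients mod 5: 1·t ≡ 1 (mod 5).
    So t ≡ 1 (mod 5).
    Then x = 0 + 51·1 = 51, valid modulo lcm(51, 5) = 255: x ≡ 51 (mod 255).
  Combine with x ≡ 3 (mod 13); new modulus lcm = 3315.
    Write x = 51 + 255·t and substitute into x ≡ 3 (mod 13): 255·t ≡ 3 − 51 = -48 (mod 13).
    Reduce coefficients mod 13: 8·t ≡ 4 (mod 13).
    The inverse of 8 mod 13 is 5 (since 8·5 = 40 = 3·13 + 1), so t ≡ 5·4 = 20 ≡ 7 (mod 13).
    Then x = 51 + 255·7 = 1836, valid modulo lcm(255, 13) = 3315: x ≡ 1836 (mod 3315).
Verify against each original: 1836 mod 3 = 0, 1836 mod 17 = 0, 1836 mod 5 = 1, 1836 mod 13 = 3.

x ≡ 1836 (mod 3315).


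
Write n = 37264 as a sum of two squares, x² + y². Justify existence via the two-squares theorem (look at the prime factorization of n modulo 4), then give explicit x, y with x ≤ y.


Step 1: Factor n = 37264 = 2^4 · 17 · 137.
Step 2: Check the mod-4 condition on each prime factor: 2 = 2 (special); 17 ≡ 1 (mod 4), exponent 1; 137 ≡ 1 (mod 4), exponent 1.
All primes ≡ 3 (mod 4) appear to even exponent (or don't appear), so by the two-squares theorem n IS expressible as a sum of two squares.
Step 3: Build a representation. Group n = k² · m with k = 4 and m = 17 · 137 = 2329 (a product of primes ≡ 1 (mod 4)); a representation of m scales to one of n via (k·x)² + (k·y)² = k²(x² + y²). Each prime p ≡ 1 (mod 4) is itself a sum of two squares; find a² by testing p − a² for a perfect square:
  17: 17 − 1² = 16 = 4² ⇒ 17 = 1² + 4².
  137: 137 − 1² = 136, 137 − 2² = 133, 137 − 3² = 128, 137 − 4² = 121 = 11² ⇒ 137 = 4² + 11².
  Combine using the Brahmagupta–Fibonacci identity (a² + b²)(c² + d²) = (ac − bd)² + (ad + bc)² = (ac + bd)² + (ad − bc)²:
  17 · 137 = 2329: from (1² + 4²)(4² + 11²), take (1·4 − 4·11, 1·11 + 4·4) = (4 − 44, 11 + 16) = (-40, 27); dropping signs (only squares matter) gives (40, 27); check 40² + 27² = 1600 + 729 = 2329 ✓.
  Scale by k = 4: (4·40, 4·27) = (160, 108).
Step 4: Order so x ≤ y and verify: 108² + 160² = 11664 + 25600 = 37264 = n. ✓

n = 37264 = 108² + 160² (one valid representation with x ≤ y).


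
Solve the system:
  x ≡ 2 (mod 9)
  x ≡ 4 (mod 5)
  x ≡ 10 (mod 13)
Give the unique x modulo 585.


Moduli 9, 5, 13 are pairwise coprime; by CRT there is a unique solution modulo M = 9 · 5 · 13 = 585.
Solve pairwise, accumulating the modulus:
  Start with x ≡ 2 (mod 9).
  Combine with x ≡ 4 (mod 5): since gcd(9, 5) = 1, we get a unique residue mod 45.
    Write x = 2 + 9·t and substitute into x ≡ 4 (mod 5): 9·t ≡ 4 − 2 = 2 (mod 5).
    Reduce coefficients mod 5: 4·t ≡ 2 (mod 5).
    The inverse of 4 mod 5 is 4 (since 4·4 = 16 = 3·5 + 1), so t ≡ 4·2 = 8 ≡ 3 (mod 5).
    Then x = 2 + 9·3 = 29, valid modulo lcm(9, 5) = 45: x ≡ 29 (mod 45).
  Combine with x ≡ 10 (mod 13): since gcd(45, 13) = 1, we get a unique residue mod 585.
    Write x = 29 + 45·t and substitute into x ≡ 10 (mod 13): 45·t ≡ 10 − 29 = -19 (mod 13).
    Reduce coefficients mod 13: 6·t ≡ 7 (mod 13).
    The inverse of 6 mod 13 is 11 (since 6·11 = 66 = 5·13 + 1), so t ≡ 11·7 = 77 ≡ 12 (mod 13).
    Then x = 29 + 45·12 = 569, valid modulo lcm(45, 13) = 585: x ≡ 569 (mod 585).
Verify: 569 mod 9 = 2 ✓, 569 mod 5 = 4 ✓, 569 mod 13 = 10 ✓.

x ≡ 569 (mod 585).
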